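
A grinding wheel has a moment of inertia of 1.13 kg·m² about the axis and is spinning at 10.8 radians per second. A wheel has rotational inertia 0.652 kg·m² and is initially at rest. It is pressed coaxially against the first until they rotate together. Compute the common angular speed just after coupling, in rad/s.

No external torque acts about the common axis, so total angular momentum is conserved.
Taking A's sense as positive: L = (1.130)(10.8) = 12.20 kg·m²·rad/s.
Combined I = 1.130 + 0.6520 = 1.782 kg·m².
ω_f = L / I = 12.20 / 1.782 = 6.848 rad/s.

|ω_f| ≈ 6.85 rad/s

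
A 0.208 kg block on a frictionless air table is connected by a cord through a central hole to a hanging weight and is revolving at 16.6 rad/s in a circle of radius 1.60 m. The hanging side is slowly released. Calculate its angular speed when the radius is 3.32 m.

The constraining force is radial, so m r² ω about the center is conserved.
ω₂ = ω₁ (r₁/r₂)² = (16.6)(1.60/3.32)² = 3.855 rad/s.

ω₂ ≈ 3.86 rad/s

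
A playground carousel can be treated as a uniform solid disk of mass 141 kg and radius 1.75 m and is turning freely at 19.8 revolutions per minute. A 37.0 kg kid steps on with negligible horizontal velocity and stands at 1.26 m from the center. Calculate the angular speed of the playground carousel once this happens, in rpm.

The added mass arrives with no angular momentum about the center, and any external torque about the center is negligible, so the system's angular momentum is conserved.
I_p = ½(141)(1.75)² = 215.9 kg·m².
Added inertia Σmr² = (37.0)(1.26)² = 58.74 kg·m²; I_f = 215.9 + 58.74 = 274.6 kg·m².
ω_f = I_p ω_i / I_f = (215.9)(19.8) / 274.6 = 15.57 rpm.

ω_f ≈ 15.6 rpm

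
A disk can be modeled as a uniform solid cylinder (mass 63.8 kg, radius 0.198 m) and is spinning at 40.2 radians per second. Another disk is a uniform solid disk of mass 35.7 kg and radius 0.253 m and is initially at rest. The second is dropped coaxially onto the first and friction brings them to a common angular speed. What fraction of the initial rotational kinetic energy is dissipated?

fraction ≈ 0.477

The coupling torques are internal; angular momentum about the shared axis is conserved.
Moments of inertia: I_A = ½(63.8)(0.198)² = 1.251 kg·m²; I_B = ½(35.7)(0.253)² = 1.143 kg·m².
Taking A's sense as positive: L = (1.251)(40.2) = 50.27 kg·m²·rad/s.
Combined I = 1.251 + 1.143 = 2.393 kg·m².
ω_f = L / I = 50.27 / 2.393 = 21.01 rad/s.
KE_i = ½ΣIω² = 1011 J; KE_f = ½(2.393)(21.01)² = 528.1 J.
Fraction dissipated = (KE_i − KE_f)/KE_i = 0.4774.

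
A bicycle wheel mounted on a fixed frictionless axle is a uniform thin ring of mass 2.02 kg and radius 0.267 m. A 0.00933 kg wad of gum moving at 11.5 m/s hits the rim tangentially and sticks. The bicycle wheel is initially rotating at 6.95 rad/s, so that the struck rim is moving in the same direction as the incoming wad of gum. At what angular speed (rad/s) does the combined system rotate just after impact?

|ω_f| ≈ 7.12 rad/s

About the axle the impulsive forces during the collision are internal, so angular momentum about that axis is conserved.
I_p = (2.02)(0.267)² = 0.1440 kg·m². Taking the sense of the wad of gum's angular momentum as positive, L_{wad} = m v R = (0.00933)(11.5)(0.267) = 0.02865 kg·m²/s.
L_i = +I_p ω_p + m v R = +(0.1440)(6.95) + 0.02865 = 1.029 kg·m²/s.
After sticking, I_f = I_p + m R² = 0.1440 + (0.00933)(0.267)² = 0.1447 kg·m².
ω_f = L_i / I_f = 1.029 / 0.1447 = 7.116 rad/s.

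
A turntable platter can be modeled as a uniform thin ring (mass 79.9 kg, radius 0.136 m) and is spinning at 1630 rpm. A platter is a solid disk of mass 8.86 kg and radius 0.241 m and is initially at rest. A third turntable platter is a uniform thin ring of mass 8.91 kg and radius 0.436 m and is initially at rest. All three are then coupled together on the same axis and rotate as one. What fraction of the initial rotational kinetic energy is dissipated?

fraction ≈ 0.569

No external torque acts about the common axis, so total angular momentum is conserved.
Moments of inertia: I_A = (79.9)(0.136)² = 1.478 kg·m²; I_B = ½(8.86)(0.241)² = 0.2573 kg·m²; I_C = (8.91)(0.436)² = 1.694 kg·m².
Taking A's sense as positive: L = (1.478)(1630) = 2409 kg·m²·rpm.
Combined I = 1.478 + 0.2573 + 1.694 = 3.429 kg·m².
ω_f = L / I = 2409 / 3.429 = 702.5 rpm.
KE_i = ½ΣIω² = 21530 J; KE_f = ½(3.429)(73.57)² = 9279 J.
Fraction dissipated = (KE_i − KE_f)/KE_i = 0.5690.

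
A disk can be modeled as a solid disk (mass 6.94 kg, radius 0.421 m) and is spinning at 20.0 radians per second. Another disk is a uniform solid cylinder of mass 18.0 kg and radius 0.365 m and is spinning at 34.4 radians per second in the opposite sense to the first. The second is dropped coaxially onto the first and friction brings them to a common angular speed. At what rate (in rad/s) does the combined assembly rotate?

|ω_f| ≈ 16.0 rad/s

No external torque acts about the common axis, so total angular momentum is conserved.
Moments of inertia: I_A = ½(6.94)(0.421)² = 0.6150 kg·m²; I_B = ½(18.0)(0.365)² = 1.199 kg·m².
Taking A's sense as positive: L = (0.6150)(20.0) − (1.199)(34.4) = -28.95 kg·m²·rad/s.
Combined I = 0.6150 + 1.199 = 1.814 kg·m².
ω_f = L / I = -28.95 / 1.814 = -15.96 rad/s.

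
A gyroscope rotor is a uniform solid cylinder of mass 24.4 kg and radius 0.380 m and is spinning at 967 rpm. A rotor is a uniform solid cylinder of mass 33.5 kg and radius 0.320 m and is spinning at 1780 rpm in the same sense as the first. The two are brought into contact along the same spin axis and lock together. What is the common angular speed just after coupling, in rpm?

|ω_f| ≈ 1370 rpm

The coupling torques are internal; angular momentum about the shared axis is conserved.
Moments of inertia: I_A = ½(24.4)(0.380)² = 1.762 kg·m²; I_B = ½(33.5)(0.320)² = 1.715 kg·m².
Taking A's sense as positive: L = (1.762)(967) + (1.715)(1780) = 4757 kg·m²·rpm.
Combined I = 1.762 + 1.715 = 3.477 kg·m².
ω_f = L / I = 4757 / 3.477 = 1368 rpm.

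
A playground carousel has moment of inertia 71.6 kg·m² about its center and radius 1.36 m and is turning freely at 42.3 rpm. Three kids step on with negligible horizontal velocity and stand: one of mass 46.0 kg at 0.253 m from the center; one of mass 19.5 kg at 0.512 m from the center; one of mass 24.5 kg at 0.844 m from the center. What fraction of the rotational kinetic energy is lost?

The added mass arrives with no angular momentum about the center, and any external torque about the center is negligible, so the system's angular momentum is conserved.
Added inertia Σmr² = (46.0)(0.253)² + (19.5)(0.512)² + (24.5)(0.844)² = 25.51 kg·m²; I_f = 71.60 + 25.51 = 97.11 kg·m².
ω_f = I_p ω_i / I_f = (71.60)(42.3) / 97.11 = 31.19 rpm.
KE_i = ½(71.60)(4.430 rad/s)² = 702.5 J; KE_f = ½(97.11)(3.266)² = 517.9 J.
Fraction lost = 0.2627.

fraction ≈ 0.263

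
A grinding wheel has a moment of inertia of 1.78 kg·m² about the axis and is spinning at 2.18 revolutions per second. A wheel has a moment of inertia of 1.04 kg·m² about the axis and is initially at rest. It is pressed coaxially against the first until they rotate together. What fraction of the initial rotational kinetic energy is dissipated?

The coupling torques are internal; angular momentum about the shared axis is conserved.
Taking A's sense as positive: L = (1.780)(2.18) = 3.880 kg·m²·rev/s.
Combined I = 1.780 + 1.040 = 2.820 kg·m².
ω_f = L / I = 3.880 / 2.820 = 1.376 rev/s.
KE_i = ½ΣIω² = 167.0 J; KE_f = ½(2.820)(8.646)² = 105.4 J.
Fraction dissipated = (KE_i − KE_f)/KE_i = 0.3688.

fraction ≈ 0.369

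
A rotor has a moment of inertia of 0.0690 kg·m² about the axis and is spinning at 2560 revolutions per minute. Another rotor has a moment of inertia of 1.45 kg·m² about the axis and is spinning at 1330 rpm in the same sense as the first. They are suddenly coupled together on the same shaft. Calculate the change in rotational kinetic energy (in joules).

ΔKE ≈ -546 J

The coupling torques are internal; angular momentum about the shared axis is conserved.
Taking A's sense as positive: L = (0.06900)(2560) + (1.450)(1330) = 2105 kg·m²·rpm.
Combined I = 0.06900 + 1.450 = 1.519 kg·m².
ω_f = L / I = 2105 / 1.519 = 1386 rpm.
KE_i = ½ΣIω² = 16540 J; KE_f = ½(1.519)(145.1)² = 16000 J.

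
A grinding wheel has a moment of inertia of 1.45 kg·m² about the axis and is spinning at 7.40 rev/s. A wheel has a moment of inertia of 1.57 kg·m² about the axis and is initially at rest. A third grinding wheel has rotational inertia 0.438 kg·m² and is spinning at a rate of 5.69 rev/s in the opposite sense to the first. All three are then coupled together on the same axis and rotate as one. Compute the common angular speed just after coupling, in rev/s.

|ω_f| ≈ 2.38 rev/s

The coupling torques are internal; angular momentum about the shared axis is conserved.
Taking A's sense as positive: L = (1.450)(7.40) − (0.4380)(5.69) = 8.238 kg·m²·rev/s.
Combined I = 1.450 + 1.570 + 0.4380 = 3.458 kg·m².
ω_f = L / I = 8.238 / 3.458 = 2.382 rev/s.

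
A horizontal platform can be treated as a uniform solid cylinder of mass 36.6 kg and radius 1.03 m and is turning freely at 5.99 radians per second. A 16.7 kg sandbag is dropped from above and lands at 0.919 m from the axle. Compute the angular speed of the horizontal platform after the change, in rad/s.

ω_f ≈ 3.47 rad/s

No external torque acts about the axle; L_before = L_after.
I_p = ½(36.6)(1.03)² = 19.41 kg·m².
Added inertia Σmr² = (16.7)(0.919)² = 14.10 kg·m²; I_f = 19.41 + 14.10 = 33.52 kg·m².
ω_f = I_p ω_i / I_f = (19.41)(5.99) / 33.52 = 3.469 rad/s.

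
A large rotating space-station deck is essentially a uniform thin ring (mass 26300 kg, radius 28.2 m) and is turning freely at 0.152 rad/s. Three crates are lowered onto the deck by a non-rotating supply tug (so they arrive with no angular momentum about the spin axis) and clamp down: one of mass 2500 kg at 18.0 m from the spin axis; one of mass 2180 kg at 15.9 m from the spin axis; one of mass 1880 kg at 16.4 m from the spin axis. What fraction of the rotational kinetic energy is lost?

fraction ≈ 0.0819

No external torque acts about the spin axis; L_before = L_after.
I_p = (26300)(28.2)² = 2.091e+07 kg·m².
Added inertia Σmr² = (2500)(18.0)² + (2180)(15.9)² + (1880)(16.4)² = 1.867e+06 kg·m²; I_f = 2.091e+07 + 1.867e+06 = 2.278e+07 kg·m².
ω_f = I_p ω_i / I_f = (2.091e+07)(0.152) / 2.278e+07 = 0.1395 rad/s.
KE_i = ½(2.091e+07)(0.1520 rad/s)² = 2.416e+05 J; KE_f = ½(2.278e+07)(0.1395)² = 2.218e+05 J.
Fraction lost = 0.08194.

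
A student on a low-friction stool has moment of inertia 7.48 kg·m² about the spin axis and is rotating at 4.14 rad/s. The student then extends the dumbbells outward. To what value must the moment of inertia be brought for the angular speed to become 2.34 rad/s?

I₂ ≈ 13.2 kg·m²

With no external torque about the axis, L is conserved: I₁ω₁ = I₂ω₂.
I₂ = I₁ω₁ / ω₂ = (7.48)(4.14) / (2.34) = 13.23 kg·m².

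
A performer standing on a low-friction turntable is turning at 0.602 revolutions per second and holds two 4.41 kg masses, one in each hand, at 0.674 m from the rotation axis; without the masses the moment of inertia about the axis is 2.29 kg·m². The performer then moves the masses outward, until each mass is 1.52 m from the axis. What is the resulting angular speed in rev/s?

No external torque acts about the spin axis, so angular momentum is conserved.
I₁ = 2.29 + 2(4.41)(0.674)² = 6.297 kg·m²; I₂ = 2.29 + 2(4.41)(1.52)² = 22.67 kg·m².
ω₂ = I₁ω₁ / I₂ = (6.297)(0.602 rev/s) / (22.67) = 0.1672 rev/s.

ω₂ ≈ 0.167 rev/s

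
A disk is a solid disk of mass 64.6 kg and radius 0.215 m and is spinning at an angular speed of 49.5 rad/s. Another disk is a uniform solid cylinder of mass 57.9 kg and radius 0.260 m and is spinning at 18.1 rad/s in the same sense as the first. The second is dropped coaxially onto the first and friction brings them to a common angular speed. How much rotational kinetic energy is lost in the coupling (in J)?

ΔKE lost ≈ 418 J

No external torque acts about the common axis, so total angular momentum is conserved.
Moments of inertia: I_A = ½(64.6)(0.215)² = 1.493 kg·m²; I_B = ½(57.9)(0.260)² = 1.957 kg·m².
Taking A's sense as positive: L = (1.493)(49.5) + (1.957)(18.1) = 109.3 kg·m²·rad/s.
Combined I = 1.493 + 1.957 = 3.450 kg·m².
ω_f = L / I = 109.3 / 3.450 = 31.69 rad/s.
KE_i = ½ΣIω² = 2150 J; KE_f = ½(3.450)(31.69)² = 1732 J.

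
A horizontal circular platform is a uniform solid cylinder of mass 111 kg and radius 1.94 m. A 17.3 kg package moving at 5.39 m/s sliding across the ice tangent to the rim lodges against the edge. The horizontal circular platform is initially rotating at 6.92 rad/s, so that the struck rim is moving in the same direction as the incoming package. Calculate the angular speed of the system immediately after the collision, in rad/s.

|ω_f| ≈ 5.94 rad/s

About the central axle the impulsive forces during the collision are internal, so angular momentum about that axis is conserved.
I_p = ½(111)(1.94)² = 208.9 kg·m². Taking the sense of the package's angular momentum as positive, L_{package} = m v R = (17.3)(5.39)(1.94) = 180.9 kg·m²/s.
L_i = +I_p ω_p + m v R = +(208.9)(6.92) + 180.9 = 1626 kg·m²/s.
After sticking, I_f = I_p + m R² = 208.9 + (17.3)(1.94)² = 274.0 kg·m².
ω_f = L_i / I_f = 1626 / 274.0 = 5.936 rad/s.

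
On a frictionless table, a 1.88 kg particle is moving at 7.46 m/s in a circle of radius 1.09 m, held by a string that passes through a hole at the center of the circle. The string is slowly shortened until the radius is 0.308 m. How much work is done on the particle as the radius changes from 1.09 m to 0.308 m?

W ≈ 603 J

Central (radial) force ⇒ zero torque about the center ⇒ m v r is constant.
v₂ = v₁ r₁ / r₂ = (7.46)(1.09) / (0.308) = 26.40 m/s.
W = ΔKE = ½m(v₂² − v₁²) = 602.9 J.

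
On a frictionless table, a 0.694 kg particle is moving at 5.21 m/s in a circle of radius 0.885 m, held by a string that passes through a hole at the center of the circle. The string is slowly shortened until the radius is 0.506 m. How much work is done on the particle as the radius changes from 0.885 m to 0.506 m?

The only horizontal force on the mass is along the cord (radial), so it exerts no torque about the hole and angular momentum m v r is conserved.
v₂ = v₁ r₁ / r₂ = (5.21)(0.885) / (0.506) = 9.112 m/s.
W = ΔKE = ½m(v₂² − v₁²) = 19.39 J.

W ≈ 19.4 J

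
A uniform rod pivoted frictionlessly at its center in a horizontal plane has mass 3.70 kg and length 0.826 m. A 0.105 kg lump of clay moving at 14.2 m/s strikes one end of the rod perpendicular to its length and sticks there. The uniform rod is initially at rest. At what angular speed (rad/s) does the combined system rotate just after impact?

The axle reaction passes through the pivot and exerts no torque about it; angular momentum about the pivot is conserved through the impact.
I_p = (1/12)(3.70)(0.826)² = 0.2104 kg·m². Taking the sense of the lump of clay's angular momentum as positive, L_{lump} = m v R = (0.105)(14.2)(0.826/2) = 0.6158 kg·m²/s.
L_i = 0 + 0.6158 = 0.6158 kg·m²/s.
After sticking, I_f = I_p + m R² = 0.2104 + (0.105)(0.826/2)² = 0.2283 kg·m².
ω_f = L_i / I_f = 0.6158 / 0.2283 = 2.698 rad/s.

|ω_f| ≈ 2.70 rad/s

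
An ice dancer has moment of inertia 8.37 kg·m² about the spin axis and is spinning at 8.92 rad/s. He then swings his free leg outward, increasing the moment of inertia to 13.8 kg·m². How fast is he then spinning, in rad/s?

No external torque acts about the spin axis, so angular momentum is conserved.
ω₂ = I₁ω₁ / I₂ = (8.370)(8.92 rad/s) / (13.80) = 5.410 rad/s.

ω₂ ≈ 5.41 rad/s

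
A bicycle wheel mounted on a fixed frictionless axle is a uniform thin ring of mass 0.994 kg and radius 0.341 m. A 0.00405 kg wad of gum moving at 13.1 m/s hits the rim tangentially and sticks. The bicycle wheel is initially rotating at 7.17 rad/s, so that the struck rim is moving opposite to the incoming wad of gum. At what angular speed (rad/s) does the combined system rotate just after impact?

The axle reaction passes through the axle and exerts no torque about it; angular momentum about the axle is conserved through the impact.
I_p = (0.994)(0.341)² = 0.1156 kg·m². Taking the sense of the wad of gum's angular momentum as positive, L_{wad} = m v R = (0.00405)(13.1)(0.341) = 0.01809 kg·m²/s.
L_i = −I_p ω_p + m v R = −(0.1156)(7.17) + 0.01809 = -0.8106 kg·m²/s.
After sticking, I_f = I_p + m R² = 0.1156 + (0.00405)(0.341)² = 0.1161 kg·m².
ω_f = L_i / I_f = -0.8106 / 0.1161 = -6.985 rad/s.

|ω_f| ≈ 6.99 rad/s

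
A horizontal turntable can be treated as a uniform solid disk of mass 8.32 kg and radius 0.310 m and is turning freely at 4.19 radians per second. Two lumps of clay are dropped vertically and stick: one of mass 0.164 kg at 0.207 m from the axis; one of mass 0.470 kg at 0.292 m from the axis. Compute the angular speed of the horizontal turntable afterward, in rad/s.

No external torque acts about the axis; L_before = L_after.
I_p = ½(8.32)(0.310)² = 0.3998 kg·m².
Added inertia Σmr² = (0.164)(0.207)² + (0.470)(0.292)² = 0.04710 kg·m²; I_f = 0.3998 + 0.04710 = 0.4469 kg·m².
ω_f = I_p ω_i / I_f = (0.3998)(4.19) / 0.4469 = 3.748 rad/s.

ω_f ≈ 3.75 rad/s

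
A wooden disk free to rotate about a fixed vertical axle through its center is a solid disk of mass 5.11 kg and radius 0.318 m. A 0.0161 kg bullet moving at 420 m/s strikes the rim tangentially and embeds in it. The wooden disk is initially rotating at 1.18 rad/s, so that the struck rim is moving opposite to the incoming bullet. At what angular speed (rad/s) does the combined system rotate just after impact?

About the axle the impulsive forces during the collision are internal, so angular momentum about that axis is conserved.
I_p = ½(5.11)(0.318)² = 0.2584 kg·m². Taking the sense of the bullet's angular momentum as positive, L_{bullet} = m v R = (0.0161)(420)(0.318) = 2.150 kg·m²/s.
L_i = −I_p ω_p + m v R = −(0.2584)(1.18) + 2.150 = 1.845 kg·m²/s.
After sticking, I_f = I_p + m R² = 0.2584 + (0.0161)(0.318)² = 0.2600 kg·m².
ω_f = L_i / I_f = 1.845 / 0.2600 = 7.098 rad/s.

|ω_f| ≈ 7.10 rad/s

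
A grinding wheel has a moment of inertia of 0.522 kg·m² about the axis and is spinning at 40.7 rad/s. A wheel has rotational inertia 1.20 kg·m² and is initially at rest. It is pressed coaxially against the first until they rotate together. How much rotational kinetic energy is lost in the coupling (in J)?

The coupling torques are internal; angular momentum about the shared axis is conserved.
Taking A's sense as positive: L = (0.5220)(40.7) = 21.25 kg·m²·rad/s.
Combined I = 0.5220 + 1.200 = 1.722 kg·m².
ω_f = L / I = 21.25 / 1.722 = 12.34 rad/s.
KE_i = ½ΣIω² = 432.3 J; KE_f = ½(1.722)(12.34)² = 131.1 J.

ΔKE lost ≈ 301 J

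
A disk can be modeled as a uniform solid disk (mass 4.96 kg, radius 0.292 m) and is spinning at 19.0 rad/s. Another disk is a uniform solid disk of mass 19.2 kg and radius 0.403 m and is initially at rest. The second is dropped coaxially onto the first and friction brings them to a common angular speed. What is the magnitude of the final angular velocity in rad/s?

|ω_f| ≈ 2.27 rad/s

The coupling torques are internal; angular momentum about the shared axis is conserved.
Moments of inertia: I_A = ½(4.96)(0.292)² = 0.2115 kg·m²; I_B = ½(19.2)(0.403)² = 1.559 kg·m².
Taking A's sense as positive: L = (0.2115)(19.0) = 4.018 kg·m²·rad/s.
Combined I = 0.2115 + 1.559 = 1.771 kg·m².
ω_f = L / I = 4.018 / 1.771 = 2.269 rad/s.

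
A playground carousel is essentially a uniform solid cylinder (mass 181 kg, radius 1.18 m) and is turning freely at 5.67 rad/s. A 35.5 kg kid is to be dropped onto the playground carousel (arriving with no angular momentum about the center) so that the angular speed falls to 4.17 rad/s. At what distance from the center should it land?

No external torque acts about the center; L_before = L_after.
I_p = ½(181)(1.18)² = 126.0 kg·m².
I_p ω_i = (I_p + m r²) ω_f ⇒ m r² = I_p(ω_i/ω_f − 1) = 126.0(5.67/4.17 − 1) = 45.33 kg·m².
r = √(45.33/35.5) = 1.130 m.

r ≈ 1.13 m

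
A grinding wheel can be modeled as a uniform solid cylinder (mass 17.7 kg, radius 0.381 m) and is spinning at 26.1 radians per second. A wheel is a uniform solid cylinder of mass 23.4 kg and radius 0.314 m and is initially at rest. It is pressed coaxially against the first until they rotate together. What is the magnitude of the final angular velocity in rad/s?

The coupling torques are internal; angular momentum about the shared axis is conserved.
Moments of inertia: I_A = ½(17.7)(0.381)² = 1.285 kg·m²; I_B = ½(23.4)(0.314)² = 1.154 kg·m².
Taking A's sense as positive: L = (1.285)(26.1) = 33.53 kg·m²·rad/s.
Combined I = 1.285 + 1.154 = 2.438 kg·m².
ω_f = L / I = 33.53 / 2.438 = 13.75 rad/s.

|ω_f| ≈ 13.8 rad/s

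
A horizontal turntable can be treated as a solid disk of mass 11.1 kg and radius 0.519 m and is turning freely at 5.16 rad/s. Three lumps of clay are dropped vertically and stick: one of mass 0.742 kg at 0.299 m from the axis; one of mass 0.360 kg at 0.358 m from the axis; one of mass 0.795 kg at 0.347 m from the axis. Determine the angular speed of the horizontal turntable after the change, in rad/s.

ω_f ≈ 4.53 rad/s

The added mass arrives with no angular momentum about the axis, and any external torque about the axis is negligible, so the system's angular momentum is conserved.
I_p = ½(11.1)(0.519)² = 1.495 kg·m².
Added inertia Σmr² = (0.742)(0.299)² + (0.360)(0.358)² + (0.795)(0.347)² = 0.2082 kg·m²; I_f = 1.495 + 0.2082 = 1.703 kg·m².
ω_f = I_p ω_i / I_f = (1.495)(5.16) / 1.703 = 4.529 rad/s.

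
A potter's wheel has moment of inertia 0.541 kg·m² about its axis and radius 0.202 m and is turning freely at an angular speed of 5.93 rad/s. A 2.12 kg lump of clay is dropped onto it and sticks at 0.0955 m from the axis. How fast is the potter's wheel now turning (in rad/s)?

The added mass arrives with no angular momentum about the axis, and any external torque about the axis is negligible, so the system's angular momentum is conserved.
Added inertia Σmr² = (2.12)(0.0955)² = 0.01933 kg·m²; I_f = 0.5410 + 0.01933 = 0.5603 kg·m².
ω_f = I_p ω_i / I_f = (0.5410)(5.93) / 0.5603 = 5.725 rad/s.

ω_f ≈ 5.73 rad/s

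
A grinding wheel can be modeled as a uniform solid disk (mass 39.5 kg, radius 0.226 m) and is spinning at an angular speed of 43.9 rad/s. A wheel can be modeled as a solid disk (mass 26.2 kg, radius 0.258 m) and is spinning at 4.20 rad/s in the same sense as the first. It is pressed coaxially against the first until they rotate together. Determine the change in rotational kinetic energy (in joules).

ΔKE ≈ -369 J

No external torque acts about the common axis, so total angular momentum is conserved.
Moments of inertia: I_A = ½(39.5)(0.226)² = 1.009 kg·m²; I_B = ½(26.2)(0.258)² = 0.8720 kg·m².
Taking A's sense as positive: L = (1.009)(43.9) + (0.8720)(4.20) = 47.95 kg·m²·rad/s.
Combined I = 1.009 + 0.8720 = 1.881 kg·m².
ω_f = L / I = 47.95 / 1.881 = 25.49 rad/s.
KE_i = ½ΣIω² = 979.7 J; KE_f = ½(1.881)(25.49)² = 611.2 J.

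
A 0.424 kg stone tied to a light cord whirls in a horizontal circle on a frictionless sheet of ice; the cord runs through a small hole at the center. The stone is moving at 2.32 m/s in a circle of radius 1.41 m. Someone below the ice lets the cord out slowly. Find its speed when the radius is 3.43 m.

Central (radial) force ⇒ zero torque about the center ⇒ m v r is constant.
v₂ = v₁ r₁ / r₂ = (2.32)(1.41) / (3.43) = 0.9537 m/s.

v₂ ≈ 0.954 m/s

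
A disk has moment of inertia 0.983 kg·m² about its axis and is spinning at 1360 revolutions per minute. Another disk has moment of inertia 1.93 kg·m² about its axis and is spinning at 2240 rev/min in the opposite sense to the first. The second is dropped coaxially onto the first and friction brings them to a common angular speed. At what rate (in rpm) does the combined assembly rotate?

|ω_f| ≈ 1030 rpm

No external torque acts about the common axis, so total angular momentum is conserved.
Taking A's sense as positive: L = (0.9830)(1360) − (1.930)(2240) = -2986 kg·m²·rpm.
Combined I = 0.9830 + 1.930 = 2.913 kg·m².
ω_f = L / I = -2986 / 2.913 = -1025 rpm.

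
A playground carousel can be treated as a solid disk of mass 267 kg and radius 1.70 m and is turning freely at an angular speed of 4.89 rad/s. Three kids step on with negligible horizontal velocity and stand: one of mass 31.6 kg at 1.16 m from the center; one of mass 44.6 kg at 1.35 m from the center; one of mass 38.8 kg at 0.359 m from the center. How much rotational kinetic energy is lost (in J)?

energy lost ≈ 1150 J

The added mass arrives with no angular momentum about the center, and any external torque about the center is negligible, so the system's angular momentum is conserved.
I_p = ½(267)(1.70)² = 385.8 kg·m².
Added inertia Σmr² = (31.6)(1.16)² + (44.6)(1.35)² + (38.8)(0.359)² = 128.8 kg·m²; I_f = 385.8 + 128.8 = 514.6 kg·m².
ω_f = I_p ω_i / I_f = (385.8)(4.89) / 514.6 = 3.666 rad/s.
KE_i = ½(385.8)(4.890 rad/s)² = 4613 J; KE_f = ½(514.6)(3.666)² = 3458 J.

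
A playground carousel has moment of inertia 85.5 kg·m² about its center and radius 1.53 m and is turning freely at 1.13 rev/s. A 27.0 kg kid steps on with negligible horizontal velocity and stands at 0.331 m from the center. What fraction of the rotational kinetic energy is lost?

No external torque acts about the center; L_before = L_after.
Added inertia Σmr² = (27.0)(0.331)² = 2.958 kg·m²; I_f = 85.50 + 2.958 = 88.46 kg·m².
ω_f = I_p ω_i / I_f = (85.50)(1.13) / 88.46 = 1.092 rev/s.
KE_i = ½(85.50)(7.100 rad/s)² = 2155 J; KE_f = ½(88.46)(6.863)² = 2083 J.
Fraction lost = 0.03344.

fraction ≈ 0.0334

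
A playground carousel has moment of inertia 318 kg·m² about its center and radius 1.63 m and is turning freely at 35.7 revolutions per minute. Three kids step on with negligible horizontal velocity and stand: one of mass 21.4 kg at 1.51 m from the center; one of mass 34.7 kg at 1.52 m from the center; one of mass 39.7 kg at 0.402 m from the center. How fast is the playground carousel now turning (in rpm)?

No external torque acts about the center; L_before = L_after.
Added inertia Σmr² = (21.4)(1.51)² + (34.7)(1.52)² + (39.7)(0.402)² = 135.4 kg·m²; I_f = 318.0 + 135.4 = 453.4 kg·m².
ω_f = I_p ω_i / I_f = (318.0)(35.7) / 453.4 = 25.04 rpm.

ω_f ≈ 25.0 rpm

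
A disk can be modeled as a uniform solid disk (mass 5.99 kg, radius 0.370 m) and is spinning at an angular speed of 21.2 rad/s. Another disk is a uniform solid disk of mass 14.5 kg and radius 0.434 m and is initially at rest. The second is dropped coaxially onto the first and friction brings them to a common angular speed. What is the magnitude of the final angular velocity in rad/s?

The coupling torques are internal; angular momentum about the shared axis is conserved.
Moments of inertia: I_A = ½(5.99)(0.370)² = 0.4100 kg·m²; I_B = ½(14.5)(0.434)² = 1.366 kg·m².
Taking A's sense as positive: L = (0.4100)(21.2) = 8.692 kg·m²·rad/s.
Combined I = 0.4100 + 1.366 = 1.776 kg·m².
ω_f = L / I = 8.692 / 1.776 = 4.895 rad/s.

|ω_f| ≈ 4.90 rad/s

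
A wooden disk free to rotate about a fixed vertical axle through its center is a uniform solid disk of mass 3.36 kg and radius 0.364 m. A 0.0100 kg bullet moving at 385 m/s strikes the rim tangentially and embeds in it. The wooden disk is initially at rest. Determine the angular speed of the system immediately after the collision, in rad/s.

|ω_f| ≈ 6.26 rad/s

The axle reaction passes through the axle and exerts no torque about it; angular momentum about the axle is conserved through the impact.
I_p = ½(3.36)(0.364)² = 0.2226 kg·m². Taking the sense of the bullet's angular momentum as positive, L_{bullet} = m v R = (0.0100)(385)(0.364) = 1.401 kg·m²/s.
L_i = 0 + 1.401 = 1.401 kg·m²/s.
After sticking, I_f = I_p + m R² = 0.2226 + (0.0100)(0.364)² = 0.2239 kg·m².
ω_f = L_i / I_f = 1.401 / 0.2239 = 6.259 rad/s.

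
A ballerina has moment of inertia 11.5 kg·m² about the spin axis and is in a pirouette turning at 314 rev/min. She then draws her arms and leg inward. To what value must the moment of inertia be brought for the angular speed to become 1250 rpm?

I₂ ≈ 2.89 kg·m²

Angular momentum about the spin axis is conserved since the torque about it is zero.
I₂ = I₁ω₁ / ω₂ = (11.5)(314) / (1250) = 2.889 kg·m².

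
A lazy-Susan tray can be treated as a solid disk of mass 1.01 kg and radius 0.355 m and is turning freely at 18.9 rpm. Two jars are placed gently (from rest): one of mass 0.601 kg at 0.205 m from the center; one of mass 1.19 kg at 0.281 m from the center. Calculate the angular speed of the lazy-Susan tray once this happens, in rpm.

No external torque acts about the center; L_before = L_after.
I_p = ½(1.01)(0.355)² = 0.06364 kg·m².
Added inertia Σmr² = (0.601)(0.205)² + (1.19)(0.281)² = 0.1192 kg·m²; I_f = 0.06364 + 0.1192 = 0.1829 kg·m².
ω_f = I_p ω_i / I_f = (0.06364)(18.9) / 0.1829 = 6.578 rpm.

ω_f ≈ 6.58 rpm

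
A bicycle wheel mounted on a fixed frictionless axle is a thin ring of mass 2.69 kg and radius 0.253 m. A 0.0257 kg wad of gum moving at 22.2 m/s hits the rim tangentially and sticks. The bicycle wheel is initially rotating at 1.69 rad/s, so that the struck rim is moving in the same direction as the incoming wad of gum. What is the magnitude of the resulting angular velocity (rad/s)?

|ω_f| ≈ 2.50 rad/s

About the axle the impulsive forces during the collision are internal, so angular momentum about that axis is conserved.
I_p = (2.69)(0.253)² = 0.1722 kg·m². Taking the sense of the wad of gum's angular momentum as positive, L_{wad} = m v R = (0.0257)(22.2)(0.253) = 0.1443 kg·m²/s.
L_i = +I_p ω_p + m v R = +(0.1722)(1.69) + 0.1443 = 0.4353 kg·m²/s.
After sticking, I_f = I_p + m R² = 0.1722 + (0.0257)(0.253)² = 0.1738 kg·m².
ω_f = L_i / I_f = 0.4353 / 0.1738 = 2.504 rad/s.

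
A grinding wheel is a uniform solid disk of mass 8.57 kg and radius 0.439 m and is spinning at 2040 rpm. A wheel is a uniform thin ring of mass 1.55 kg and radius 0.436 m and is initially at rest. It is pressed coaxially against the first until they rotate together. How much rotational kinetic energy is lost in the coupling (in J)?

The coupling torques are internal; angular momentum about the shared axis is conserved.
Moments of inertia: I_A = ½(8.57)(0.439)² = 0.8258 kg·m²; I_B = (1.55)(0.436)² = 0.2946 kg·m².
Taking A's sense as positive: L = (0.8258)(2040) = 1685 kg·m²·rpm.
Combined I = 0.8258 + 0.2946 = 1.120 kg·m².
ω_f = L / I = 1685 / 1.120 = 1504 rpm.
KE_i = ½ΣIω² = 18840 J; KE_f = ½(1.120)(157.5)² = 13890 J.

ΔKE lost ≈ 4960 J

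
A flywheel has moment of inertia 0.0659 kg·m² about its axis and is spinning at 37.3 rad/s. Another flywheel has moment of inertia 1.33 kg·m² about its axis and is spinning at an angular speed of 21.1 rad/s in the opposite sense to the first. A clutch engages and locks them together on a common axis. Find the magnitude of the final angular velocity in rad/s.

The coupling torques are internal; angular momentum about the shared axis is conserved.
Taking A's sense as positive: L = (0.06590)(37.3) − (1.330)(21.1) = -25.60 kg·m²·rad/s.
Combined I = 0.06590 + 1.330 = 1.396 kg·m².
ω_f = L / I = -25.60 / 1.396 = -18.34 rad/s.

|ω_f| ≈ 18.3 rad/s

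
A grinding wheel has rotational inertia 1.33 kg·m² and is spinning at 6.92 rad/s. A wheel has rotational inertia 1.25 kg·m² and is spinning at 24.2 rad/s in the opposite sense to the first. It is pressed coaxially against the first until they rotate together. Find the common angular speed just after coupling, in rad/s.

|ω_f| ≈ 8.16 rad/s

No external torque acts about the common axis, so total angular momentum is conserved.
Taking A's sense as positive: L = (1.330)(6.92) − (1.250)(24.2) = -21.05 kg·m²·rad/s.
Combined I = 1.330 + 1.250 = 2.580 kg·m².
ω_f = L / I = -21.05 / 2.580 = -8.158 rad/s.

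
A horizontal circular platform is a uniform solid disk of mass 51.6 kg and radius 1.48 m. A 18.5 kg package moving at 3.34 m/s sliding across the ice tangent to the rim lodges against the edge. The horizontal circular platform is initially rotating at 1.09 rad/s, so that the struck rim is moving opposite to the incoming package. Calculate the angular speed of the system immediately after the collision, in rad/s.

About the central axle the impulsive forces during the collision are internal, so angular momentum about that axis is conserved.
I_p = ½(51.6)(1.48)² = 56.51 kg·m². Taking the sense of the package's angular momentum as positive, L_{package} = m v R = (18.5)(3.34)(1.48) = 91.45 kg·m²/s.
L_i = −I_p ω_p + m v R = −(56.51)(1.09) + 91.45 = 29.85 kg·m²/s.
After sticking, I_f = I_p + m R² = 56.51 + (18.5)(1.48)² = 97.03 kg·m².
ω_f = L_i / I_f = 29.85 / 97.03 = 0.3076 rad/s.

|ω_f| ≈ 0.308 rad/s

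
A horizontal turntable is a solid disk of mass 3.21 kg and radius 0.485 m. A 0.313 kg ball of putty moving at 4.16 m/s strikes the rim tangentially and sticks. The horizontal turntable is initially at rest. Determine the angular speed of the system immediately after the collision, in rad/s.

|ω_f| ≈ 1.40 rad/s

The axle reaction passes through the axle and exerts no torque about it; angular momentum about the axle is conserved through the impact.
I_p = ½(3.21)(0.485)² = 0.3775 kg·m². Taking the sense of the ball of putty's angular momentum as positive, L_{ball} = m v R = (0.313)(4.16)(0.485) = 0.6315 kg·m²/s.
L_i = 0 + 0.6315 = 0.6315 kg·m²/s.
After sticking, I_f = I_p + m R² = 0.3775 + (0.313)(0.485)² = 0.4512 kg·m².
ω_f = L_i / I_f = 0.6315 / 0.4512 = 1.400 rad/s.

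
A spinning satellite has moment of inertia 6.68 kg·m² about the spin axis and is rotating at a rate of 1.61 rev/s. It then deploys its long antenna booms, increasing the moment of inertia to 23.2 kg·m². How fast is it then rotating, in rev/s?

ω₂ ≈ 0.464 rev/s

No external torque acts about the spin axis, so angular momentum is conserved.
ω₂ = I₁ω₁ / I₂ = (6.680)(1.61 rev/s) / (23.20) = 0.4636 rev/s.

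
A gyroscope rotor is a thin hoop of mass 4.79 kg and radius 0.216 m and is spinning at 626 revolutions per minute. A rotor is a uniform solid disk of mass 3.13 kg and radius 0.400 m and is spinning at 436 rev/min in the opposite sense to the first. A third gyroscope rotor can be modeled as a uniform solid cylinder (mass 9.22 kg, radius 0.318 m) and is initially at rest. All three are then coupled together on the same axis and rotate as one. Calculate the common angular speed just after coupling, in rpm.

No external torque acts about the common axis, so total angular momentum is conserved.
Moments of inertia: I_A = (4.79)(0.216)² = 0.2235 kg·m²; I_B = ½(3.13)(0.400)² = 0.2504 kg·m²; I_C = ½(9.22)(0.318)² = 0.4662 kg·m².
Taking A's sense as positive: L = (0.2235)(626) − (0.2504)(436) = 30.73 kg·m²·rpm.
Combined I = 0.2235 + 0.2504 + 0.4662 = 0.9401 kg·m².
ω_f = L / I = 30.73 / 0.9401 = 32.68 rpm.

|ω_f| ≈ 32.7 rpm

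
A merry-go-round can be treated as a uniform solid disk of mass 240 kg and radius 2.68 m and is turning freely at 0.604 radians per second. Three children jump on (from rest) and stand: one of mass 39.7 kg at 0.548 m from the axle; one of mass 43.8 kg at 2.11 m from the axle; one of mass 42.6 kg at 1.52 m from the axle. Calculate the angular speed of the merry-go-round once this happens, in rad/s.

No external torque acts about the axle; L_before = L_after.
I_p = ½(240)(2.68)² = 861.9 kg·m².
Added inertia Σmr² = (39.7)(0.548)² + (43.8)(2.11)² + (42.6)(1.52)² = 305.3 kg·m²; I_f = 861.9 + 305.3 = 1167 kg·m².
ω_f = I_p ω_i / I_f = (861.9)(0.604) / 1167 = 0.4460 rad/s.

ω_f ≈ 0.446 rad/s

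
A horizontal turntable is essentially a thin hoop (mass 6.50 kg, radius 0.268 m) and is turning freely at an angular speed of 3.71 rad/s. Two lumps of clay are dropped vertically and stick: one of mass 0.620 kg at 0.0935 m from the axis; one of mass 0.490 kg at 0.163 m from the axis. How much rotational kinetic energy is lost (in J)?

energy lost ≈ 0.122 J

The added mass arrives with no angular momentum about the axis, and any external torque about the axis is negligible, so the system's angular momentum is conserved.
I_p = (6.50)(0.268)² = 0.4669 kg·m².
Added inertia Σmr² = (0.620)(0.0935)² + (0.490)(0.163)² = 0.01844 kg·m²; I_f = 0.4669 + 0.01844 = 0.4853 kg·m².
ω_f = I_p ω_i / I_f = (0.4669)(3.71) / 0.4853 = 3.569 rad/s.
KE_i = ½(0.4669)(3.710 rad/s)² = 3.213 J; KE_f = ½(0.4853)(3.569)² = 3.091 J.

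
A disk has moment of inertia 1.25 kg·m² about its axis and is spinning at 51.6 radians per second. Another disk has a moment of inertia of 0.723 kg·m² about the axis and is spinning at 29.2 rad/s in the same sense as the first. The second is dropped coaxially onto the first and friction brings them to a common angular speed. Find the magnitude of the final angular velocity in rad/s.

|ω_f| ≈ 43.4 rad/s

No external torque acts about the common axis, so total angular momentum is conserved.
Taking A's sense as positive: L = (1.250)(51.6) + (0.7230)(29.2) = 85.61 kg·m²·rad/s.
Combined I = 1.250 + 0.7230 = 1.973 kg·m².
ω_f = L / I = 85.61 / 1.973 = 43.39 rad/s.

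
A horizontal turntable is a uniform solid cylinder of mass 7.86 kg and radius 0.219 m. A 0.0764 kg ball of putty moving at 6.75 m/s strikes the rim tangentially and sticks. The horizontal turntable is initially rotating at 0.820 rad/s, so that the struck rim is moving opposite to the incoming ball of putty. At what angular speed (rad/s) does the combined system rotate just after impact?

|ω_f| ≈ 0.217 rad/s

About the axle the impulsive forces during the collision are internal, so angular momentum about that axis is conserved.
I_p = ½(7.86)(0.219)² = 0.1885 kg·m². Taking the sense of the ball of putty's angular momentum as positive, L_{ball} = m v R = (0.0764)(6.75)(0.219) = 0.1129 kg·m²/s.
L_i = −I_p ω_p + m v R = −(0.1885)(0.820) + 0.1129 = -0.04162 kg·m²/s.
After sticking, I_f = I_p + m R² = 0.1885 + (0.0764)(0.219)² = 0.1922 kg·m².
ω_f = L_i / I_f = -0.04162 / 0.1922 = -0.2166 rad/s.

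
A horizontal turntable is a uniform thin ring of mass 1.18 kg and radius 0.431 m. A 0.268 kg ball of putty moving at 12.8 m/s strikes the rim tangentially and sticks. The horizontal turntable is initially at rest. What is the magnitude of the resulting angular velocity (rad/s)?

|ω_f| ≈ 5.50 rad/s

About the axle the impulsive forces during the collision are internal, so angular momentum about that axis is conserved.
I_p = (1.18)(0.431)² = 0.2192 kg·m². Taking the sense of the ball of putty's angular momentum as positive, L_{ball} = m v R = (0.268)(12.8)(0.431) = 1.479 kg·m²/s.
L_i = 0 + 1.479 = 1.479 kg·m²/s.
After sticking, I_f = I_p + m R² = 0.2192 + (0.268)(0.431)² = 0.2690 kg·m².
ω_f = L_i / I_f = 1.479 / 0.2690 = 5.497 rad/s.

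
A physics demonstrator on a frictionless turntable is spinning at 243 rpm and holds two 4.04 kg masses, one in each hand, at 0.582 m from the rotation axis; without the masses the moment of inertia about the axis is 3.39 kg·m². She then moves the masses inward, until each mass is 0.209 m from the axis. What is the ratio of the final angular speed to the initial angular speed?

ω₂/ω₁ ≈ 1.64

No external torque acts about the spin axis, so angular momentum is conserved.
I₁ = 3.39 + 2(4.04)(0.582)² = 6.127 kg·m²; I₂ = 3.39 + 2(4.04)(0.209)² = 3.743 kg·m².
ω₂/ω₁ = I₁/I₂ = 6.127 / 3.743 = 1.637.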